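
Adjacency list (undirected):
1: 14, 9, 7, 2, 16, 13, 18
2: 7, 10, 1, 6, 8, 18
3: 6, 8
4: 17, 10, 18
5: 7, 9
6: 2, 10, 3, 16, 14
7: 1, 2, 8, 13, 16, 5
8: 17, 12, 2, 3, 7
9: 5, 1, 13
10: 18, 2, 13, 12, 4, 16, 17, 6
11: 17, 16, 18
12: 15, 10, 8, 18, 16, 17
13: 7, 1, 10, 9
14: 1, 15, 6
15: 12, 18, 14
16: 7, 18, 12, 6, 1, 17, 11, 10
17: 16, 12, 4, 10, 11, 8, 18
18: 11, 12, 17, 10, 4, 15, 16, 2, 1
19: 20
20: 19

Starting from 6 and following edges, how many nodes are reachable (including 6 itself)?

18

BFS from 6 visits: 6, 16, 14, 10, 3, 2, 18, 17, 12, 11, 7, 1, 15, 13, 4, 8, 5, 9
Reachable nodes: 18 of 20 total.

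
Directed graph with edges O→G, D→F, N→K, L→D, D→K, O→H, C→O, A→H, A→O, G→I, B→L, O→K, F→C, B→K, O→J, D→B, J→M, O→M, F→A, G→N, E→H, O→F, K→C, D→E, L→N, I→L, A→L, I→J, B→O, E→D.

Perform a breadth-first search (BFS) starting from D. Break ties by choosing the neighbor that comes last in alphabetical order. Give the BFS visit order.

D, K, F, E, B, C, A, H, O, L, M, J, G, N, I

Visit D; enqueue K, F, E, B → queue [K, F, E, B]
Visit K; enqueue C → queue [F, E, B, C]
Visit F; enqueue A → queue [E, B, C, A]
Visit E; enqueue H → queue [B, C, A, H]
Visit B; enqueue O, L → queue [C, A, H, O, L]
Visit C → queue [A, H, O, L]
Visit A → queue [H, O, L]
Visit H → queue [O, L]
Visit O; enqueue M, J, G → queue [L, M, J, G]
Visit L; enqueue N → queue [M, J, G, N]
Visit M → queue [J, G, N]
Visit J → queue [G, N]
Visit G; enqueue I → queue [N, I]
Visit N → queue [I]
Visit I → queue []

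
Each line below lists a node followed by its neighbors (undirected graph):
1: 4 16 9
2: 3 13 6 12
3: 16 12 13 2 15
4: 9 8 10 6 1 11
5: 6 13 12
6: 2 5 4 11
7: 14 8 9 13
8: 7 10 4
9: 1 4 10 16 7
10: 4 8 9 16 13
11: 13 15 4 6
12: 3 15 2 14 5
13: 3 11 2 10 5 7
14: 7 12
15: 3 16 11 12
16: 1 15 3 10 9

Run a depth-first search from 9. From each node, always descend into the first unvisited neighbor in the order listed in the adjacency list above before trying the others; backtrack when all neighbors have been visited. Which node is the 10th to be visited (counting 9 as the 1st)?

Visit 9
9 → 1
1 → 4
4 → 8
8 → 7
7 → 14
14 → 12
12 → 3
3 → 16
16 → 15
15 → 11
11 → 13
13 → 2
2 → 6
6 → 5
13 → 10

Visit order: 9, 1, 4, 8, 7, 14, 12, 3, 16, 15, 11, 13, 2, 6, 5, 10

15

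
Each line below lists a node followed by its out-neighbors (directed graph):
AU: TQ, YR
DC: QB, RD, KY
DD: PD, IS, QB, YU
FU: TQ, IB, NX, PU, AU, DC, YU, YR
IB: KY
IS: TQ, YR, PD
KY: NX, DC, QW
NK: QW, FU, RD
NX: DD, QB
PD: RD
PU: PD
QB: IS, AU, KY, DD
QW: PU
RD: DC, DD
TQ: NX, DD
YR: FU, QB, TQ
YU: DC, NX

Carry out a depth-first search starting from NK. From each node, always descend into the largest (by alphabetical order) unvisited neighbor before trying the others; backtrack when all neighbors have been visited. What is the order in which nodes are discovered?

NK -> RD -> DD -> YU -> NX -> QB -> KY -> QW -> PU -> PD -> DC -> IS -> YR -> TQ -> FU -> IB -> AU

Visit NK
NK → RD
RD → DD
DD → YU
YU → NX
NX → QB
QB → KY
KY → QW
QW → PU
PU → PD
KY → DC
QB → IS
IS → YR
YR → TQ
YR → FU
FU → IB
FU → AU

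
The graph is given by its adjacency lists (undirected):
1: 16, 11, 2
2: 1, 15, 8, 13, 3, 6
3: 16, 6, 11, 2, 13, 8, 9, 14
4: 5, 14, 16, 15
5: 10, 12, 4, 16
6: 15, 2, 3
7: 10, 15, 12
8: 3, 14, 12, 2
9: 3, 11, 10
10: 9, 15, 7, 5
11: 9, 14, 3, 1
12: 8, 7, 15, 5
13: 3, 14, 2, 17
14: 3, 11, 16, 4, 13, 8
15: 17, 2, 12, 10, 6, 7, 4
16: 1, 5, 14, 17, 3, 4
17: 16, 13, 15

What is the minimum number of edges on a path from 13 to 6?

2

Level 0: 13
Level 1: 2, 3, 14, 17
Level 2: 1, 4, 6, 8, 9, 11, 15, 16
Level 3: 5, 7, 10, 12
6 first appears at level 2.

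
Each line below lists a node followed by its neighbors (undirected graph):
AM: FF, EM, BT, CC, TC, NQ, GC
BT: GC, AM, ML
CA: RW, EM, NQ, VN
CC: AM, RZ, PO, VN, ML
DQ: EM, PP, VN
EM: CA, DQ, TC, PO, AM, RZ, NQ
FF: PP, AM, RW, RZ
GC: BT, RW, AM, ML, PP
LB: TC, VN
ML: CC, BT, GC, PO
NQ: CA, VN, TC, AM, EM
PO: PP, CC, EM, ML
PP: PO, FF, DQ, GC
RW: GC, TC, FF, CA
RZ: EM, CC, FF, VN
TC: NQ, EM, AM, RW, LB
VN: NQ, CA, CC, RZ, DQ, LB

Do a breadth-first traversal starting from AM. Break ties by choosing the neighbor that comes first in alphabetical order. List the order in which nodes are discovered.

AM, BT, CC, EM, FF, GC, NQ, TC, ML, PO, RZ, VN, CA, DQ, PP, RW, LB

Visit AM; enqueue BT, CC, EM, FF, GC, NQ, TC → queue [BT, CC, EM, FF, GC, NQ, TC]
Visit BT; enqueue ML → queue [CC, EM, FF, GC, NQ, TC, ML]
Visit CC; enqueue PO, RZ, VN → queue [EM, FF, GC, NQ, TC, ML, PO, RZ, VN]
Visit EM; enqueue CA, DQ → queue [FF, GC, NQ, TC, ML, PO, RZ, VN, CA, DQ]
Visit FF; enqueue PP, RW → queue [GC, NQ, TC, ML, PO, RZ, VN, CA, DQ, PP, RW]
Visit GC → queue [NQ, TC, ML, PO, RZ, VN, CA, DQ, PP, RW]
Visit NQ → queue [TC, ML, PO, RZ, VN, CA, DQ, PP, RW]
Visit TC; enqueue LB → queue [ML, PO, RZ, VN, CA, DQ, PP, RW, LB]
Visit ML → queue [PO, RZ, VN, CA, DQ, PP, RW, LB]
Visit PO → queue [RZ, VN, CA, DQ, PP, RW, LB]
Visit RZ → queue [VN, CA, DQ, PP, RW, LB]
Visit VN → queue [CA, DQ, PP, RW, LB]
Visit CA → queue [DQ, PP, RW, LB]
Visit DQ → queue [PP, RW, LB]
Visit PP → queue [RW, LB]
Visit RW → queue [LB]
Visit LB → queue []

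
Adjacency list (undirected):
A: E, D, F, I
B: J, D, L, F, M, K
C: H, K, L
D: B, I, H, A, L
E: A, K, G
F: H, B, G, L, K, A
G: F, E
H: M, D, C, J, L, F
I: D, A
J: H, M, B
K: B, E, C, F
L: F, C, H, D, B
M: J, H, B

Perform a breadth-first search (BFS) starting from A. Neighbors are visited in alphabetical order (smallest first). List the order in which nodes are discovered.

A D E F I B H L G K J M C

Visit A; enqueue D, E, F, I → queue [D, E, F, I]
Visit D; enqueue B, H, L → queue [E, F, I, B, H, L]
Visit E; enqueue G, K → queue [F, I, B, H, L, G, K]
Visit F → queue [I, B, H, L, G, K]
Visit I → queue [B, H, L, G, K]
Visit B; enqueue J, M → queue [H, L, G, K, J, M]
Visit H; enqueue C → queue [L, G, K, J, M, C]
Visit L → queue [G, K, J, M, C]
Visit G → queue [K, J, M, C]
Visit K → queue [J, M, C]
Visit J → queue [M, C]
Visit M → queue [C]
Visit C → queue []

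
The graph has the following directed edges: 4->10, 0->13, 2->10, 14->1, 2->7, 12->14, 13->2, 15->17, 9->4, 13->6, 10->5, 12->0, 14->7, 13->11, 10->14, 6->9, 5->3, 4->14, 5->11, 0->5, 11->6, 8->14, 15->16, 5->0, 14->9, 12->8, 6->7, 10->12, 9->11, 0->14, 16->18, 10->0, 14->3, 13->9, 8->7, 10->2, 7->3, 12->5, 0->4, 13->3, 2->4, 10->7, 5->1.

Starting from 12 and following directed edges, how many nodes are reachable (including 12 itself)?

15

BFS from 12 visits: 12, 0, 5, 8, 14, 4, 13, 1, 3, 11, 7, 9, 10, 2, 6
Reachable nodes: 15 of 19 total.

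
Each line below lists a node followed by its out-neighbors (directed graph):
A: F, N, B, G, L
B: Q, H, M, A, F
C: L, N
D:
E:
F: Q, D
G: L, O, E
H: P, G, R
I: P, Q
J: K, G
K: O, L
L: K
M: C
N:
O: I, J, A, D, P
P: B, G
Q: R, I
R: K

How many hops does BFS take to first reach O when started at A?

Level 0: A
Level 1: B, F, G, L, N
Level 2: D, E, H, K, M, O, Q
Level 3: C, I, J, P, R
O first appears at level 2.

2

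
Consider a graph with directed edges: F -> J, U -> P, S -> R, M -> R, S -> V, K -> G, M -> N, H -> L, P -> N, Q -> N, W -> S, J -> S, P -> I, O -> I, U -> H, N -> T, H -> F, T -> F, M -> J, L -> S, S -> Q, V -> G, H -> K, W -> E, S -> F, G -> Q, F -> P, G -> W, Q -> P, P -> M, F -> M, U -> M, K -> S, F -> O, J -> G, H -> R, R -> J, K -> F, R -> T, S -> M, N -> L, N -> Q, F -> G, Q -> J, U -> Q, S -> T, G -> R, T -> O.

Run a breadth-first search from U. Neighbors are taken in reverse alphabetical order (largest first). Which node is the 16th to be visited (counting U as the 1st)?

O

Visit U; enqueue Q, P, M, H → queue [Q, P, M, H]
Visit Q; enqueue N, J → queue [P, M, H, N, J]
Visit P; enqueue I → queue [M, H, N, J, I]
Visit M; enqueue R → queue [H, N, J, I, R]
Visit H; enqueue L, K, F → queue [N, J, I, R, L, K, F]
Visit N; enqueue T → queue [J, I, R, L, K, F, T]
Visit J; enqueue S, G → queue [I, R, L, K, F, T, S, G]
Visit I → queue [R, L, K, F, T, S, G]
Visit R → queue [L, K, F, T, S, G]
Visit L → queue [K, F, T, S, G]
Visit K → queue [F, T, S, G]
Visit F; enqueue O → queue [T, S, G, O]
Visit T → queue [S, G, O]
Visit S; enqueue V → queue [G, O, V]
Visit G; enqueue W → queue [O, V, W]
Visit O → queue [V, W]
Visit V → queue [W]
Visit W; enqueue E → queue [E]
Visit E → queue []

Visit order: U, Q, P, M, H, N, J, I, R, L, K, F, T, S, G, O, V, W, E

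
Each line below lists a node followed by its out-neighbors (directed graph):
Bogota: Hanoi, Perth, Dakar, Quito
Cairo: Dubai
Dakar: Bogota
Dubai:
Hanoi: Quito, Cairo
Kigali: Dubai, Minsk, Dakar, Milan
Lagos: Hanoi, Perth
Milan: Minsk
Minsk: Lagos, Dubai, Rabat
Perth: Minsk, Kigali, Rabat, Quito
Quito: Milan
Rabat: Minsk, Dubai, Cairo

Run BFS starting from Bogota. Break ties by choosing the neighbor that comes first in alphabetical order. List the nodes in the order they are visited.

Bogota -> Dakar -> Hanoi -> Perth -> Quito -> Cairo -> Kigali -> Minsk -> Rabat -> Milan -> Dubai -> Lagos

Visit Bogota; enqueue Dakar, Hanoi, Perth, Quito → queue [Dakar, Hanoi, Perth, Quito]
Visit Dakar → queue [Hanoi, Perth, Quito]
Visit Hanoi; enqueue Cairo → queue [Perth, Quito, Cairo]
Visit Perth; enqueue Kigali, Minsk, Rabat → queue [Quito, Cairo, Kigali, Minsk, Rabat]
Visit Quito; enqueue Milan → queue [Cairo, Kigali, Minsk, Rabat, Milan]
Visit Cairo; enqueue Dubai → queue [Kigali, Minsk, Rabat, Milan, Dubai]
Visit Kigali → queue [Minsk, Rabat, Milan, Dubai]
Visit Minsk; enqueue Lagos → queue [Rabat, Milan, Dubai, Lagos]
Visit Rabat → queue [Milan, Dubai, Lagos]
Visit Milan → queue [Dubai, Lagos]
Visit Dubai → queue [Lagos]
Visit Lagos → queue []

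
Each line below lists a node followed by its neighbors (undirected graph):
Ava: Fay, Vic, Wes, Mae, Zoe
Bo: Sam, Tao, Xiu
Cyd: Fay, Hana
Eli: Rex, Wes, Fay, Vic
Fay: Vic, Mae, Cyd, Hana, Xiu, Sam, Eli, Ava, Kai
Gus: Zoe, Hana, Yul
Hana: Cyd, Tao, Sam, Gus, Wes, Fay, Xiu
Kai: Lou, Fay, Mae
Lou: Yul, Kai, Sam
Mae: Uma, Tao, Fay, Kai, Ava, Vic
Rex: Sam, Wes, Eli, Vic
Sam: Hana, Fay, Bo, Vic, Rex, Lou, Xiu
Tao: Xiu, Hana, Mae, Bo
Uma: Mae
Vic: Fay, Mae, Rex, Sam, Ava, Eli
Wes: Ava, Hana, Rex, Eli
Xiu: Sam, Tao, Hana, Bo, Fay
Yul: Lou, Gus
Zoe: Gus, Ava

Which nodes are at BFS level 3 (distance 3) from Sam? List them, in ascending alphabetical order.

Level 0: Sam
Level 1: Bo, Fay, Hana, Lou, Rex, Vic, Xiu
Level 2: Ava, Cyd, Eli, Gus, Kai, Mae, Tao, Wes, Yul
Level 3: Uma, Zoe

Uma, Zoe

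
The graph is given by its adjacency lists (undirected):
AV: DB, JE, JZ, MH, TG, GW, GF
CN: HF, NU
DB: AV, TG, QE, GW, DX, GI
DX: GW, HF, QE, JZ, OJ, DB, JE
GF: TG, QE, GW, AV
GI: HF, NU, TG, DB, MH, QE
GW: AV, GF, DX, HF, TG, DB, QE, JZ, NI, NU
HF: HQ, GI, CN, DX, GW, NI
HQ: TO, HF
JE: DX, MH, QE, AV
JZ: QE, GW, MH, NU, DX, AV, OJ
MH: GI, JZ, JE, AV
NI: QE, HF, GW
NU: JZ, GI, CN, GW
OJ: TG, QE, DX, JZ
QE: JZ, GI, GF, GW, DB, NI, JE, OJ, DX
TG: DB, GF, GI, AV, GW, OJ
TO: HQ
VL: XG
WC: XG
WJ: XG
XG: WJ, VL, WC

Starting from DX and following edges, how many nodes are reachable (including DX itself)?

18

BFS from DX visits: DX, DB, GW, HF, JE, JZ, OJ, QE, AV, GI, TG, GF, NI, NU, CN, HQ, MH, TO
Reachable nodes: 18 of 22 total.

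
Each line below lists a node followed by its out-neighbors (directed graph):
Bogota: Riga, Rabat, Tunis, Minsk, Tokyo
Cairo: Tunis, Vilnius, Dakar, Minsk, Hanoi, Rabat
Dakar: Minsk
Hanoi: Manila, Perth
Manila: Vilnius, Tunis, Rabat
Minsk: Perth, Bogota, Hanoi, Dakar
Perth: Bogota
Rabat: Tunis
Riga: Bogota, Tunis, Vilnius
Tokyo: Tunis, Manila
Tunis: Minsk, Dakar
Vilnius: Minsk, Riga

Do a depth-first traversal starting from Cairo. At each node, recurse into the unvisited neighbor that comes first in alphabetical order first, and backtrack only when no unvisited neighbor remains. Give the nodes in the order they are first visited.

Visit Cairo
Cairo → Dakar
Dakar → Minsk
Minsk → Bogota
Bogota → Rabat
Rabat → Tunis
Bogota → Riga
Riga → Vilnius
Bogota → Tokyo
Tokyo → Manila
Minsk → Hanoi
Hanoi → Perth

Cairo, Dakar, Minsk, Bogota, Rabat, Tunis, Riga, Vilnius, Tokyo, Manila, Hanoi, Perth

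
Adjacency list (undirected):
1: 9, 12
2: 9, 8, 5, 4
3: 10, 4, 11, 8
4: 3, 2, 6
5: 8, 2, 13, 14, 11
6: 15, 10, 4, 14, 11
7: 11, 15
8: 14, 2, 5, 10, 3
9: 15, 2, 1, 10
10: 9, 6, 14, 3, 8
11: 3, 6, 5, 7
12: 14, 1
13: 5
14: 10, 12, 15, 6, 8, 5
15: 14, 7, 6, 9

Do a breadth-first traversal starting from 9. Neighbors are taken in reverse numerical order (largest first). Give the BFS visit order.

9, 15, 10, 2, 1, 14, 7, 6, 8, 3, 5, 4, 12, 11, 13

Visit 9; enqueue 15, 10, 2, 1 → queue [15, 10, 2, 1]
Visit 15; enqueue 14, 7, 6 → queue [10, 2, 1, 14, 7, 6]
Visit 10; enqueue 8, 3 → queue [2, 1, 14, 7, 6, 8, 3]
Visit 2; enqueue 5, 4 → queue [1, 14, 7, 6, 8, 3, 5, 4]
Visit 1; enqueue 12 → queue [14, 7, 6, 8, 3, 5, 4, 12]
Visit 14 → queue [7, 6, 8, 3, 5, 4, 12]
Visit 7; enqueue 11 → queue [6, 8, 3, 5, 4, 12, 11]
Visit 6 → queue [8, 3, 5, 4, 12, 11]
Visit 8 → queue [3, 5, 4, 12, 11]
Visit 3 → queue [5, 4, 12, 11]
Visit 5; enqueue 13 → queue [4, 12, 11, 13]
Visit 4 → queue [12, 11, 13]
Visit 12 → queue [11, 13]
Visit 11 → queue [13]
Visit 13 → queue []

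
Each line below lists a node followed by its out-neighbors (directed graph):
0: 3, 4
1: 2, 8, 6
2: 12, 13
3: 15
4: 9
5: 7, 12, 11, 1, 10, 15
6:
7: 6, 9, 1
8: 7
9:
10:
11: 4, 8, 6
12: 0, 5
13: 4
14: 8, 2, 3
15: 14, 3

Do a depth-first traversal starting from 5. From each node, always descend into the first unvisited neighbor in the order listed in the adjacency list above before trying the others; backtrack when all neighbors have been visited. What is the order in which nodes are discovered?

Visit 5
5 → 7
7 → 6
7 → 9
7 → 1
1 → 2
2 → 12
12 → 0
0 → 3
3 → 15
15 → 14
14 → 8
0 → 4
2 → 13
5 → 11
5 → 10

5, 7, 6, 9, 1, 2, 12, 0, 3, 15, 14, 8, 4, 13, 11, 10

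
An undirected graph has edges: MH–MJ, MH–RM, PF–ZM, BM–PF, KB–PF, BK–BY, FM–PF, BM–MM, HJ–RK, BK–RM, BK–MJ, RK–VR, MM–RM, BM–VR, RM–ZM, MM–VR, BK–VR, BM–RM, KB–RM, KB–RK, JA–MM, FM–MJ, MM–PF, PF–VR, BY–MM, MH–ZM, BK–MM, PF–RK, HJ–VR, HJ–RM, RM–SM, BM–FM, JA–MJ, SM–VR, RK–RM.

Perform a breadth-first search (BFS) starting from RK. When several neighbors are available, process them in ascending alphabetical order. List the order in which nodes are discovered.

RK → HJ → KB → PF → RM → VR → BM → FM → MM → ZM → BK → MH → SM → MJ → BY → JA

Visit RK; enqueue HJ, KB, PF, RM, VR → queue [HJ, KB, PF, RM, VR]
Visit HJ → queue [KB, PF, RM, VR]
Visit KB → queue [PF, RM, VR]
Visit PF; enqueue BM, FM, MM, ZM → queue [RM, VR, BM, FM, MM, ZM]
Visit RM; enqueue BK, MH, SM → queue [VR, BM, FM, MM, ZM, BK, MH, SM]
Visit VR → queue [BM, FM, MM, ZM, BK, MH, SM]
Visit BM → queue [FM, MM, ZM, BK, MH, SM]
Visit FM; enqueue MJ → queue [MM, ZM, BK, MH, SM, MJ]
Visit MM; enqueue BY, JA → queue [ZM, BK, MH, SM, MJ, BY, JA]
Visit ZM → queue [BK, MH, SM, MJ, BY, JA]
Visit BK → queue [MH, SM, MJ, BY, JA]
Visit MH → queue [SM, MJ, BY, JA]
Visit SM → queue [MJ, BY, JA]
Visit MJ → queue [BY, JA]
Visit BY → queue [JA]
Visit JA → queue []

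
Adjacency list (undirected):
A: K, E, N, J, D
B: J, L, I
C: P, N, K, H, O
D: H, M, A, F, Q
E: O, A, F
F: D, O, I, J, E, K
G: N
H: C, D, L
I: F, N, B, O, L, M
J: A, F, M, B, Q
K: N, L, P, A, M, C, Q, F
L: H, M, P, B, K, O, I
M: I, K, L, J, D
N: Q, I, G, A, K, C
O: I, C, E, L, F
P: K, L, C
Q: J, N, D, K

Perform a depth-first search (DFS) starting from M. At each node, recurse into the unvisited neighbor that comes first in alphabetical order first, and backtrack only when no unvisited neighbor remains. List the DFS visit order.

Visit M
M → D
D → A
A → E
E → F
F → I
I → B
B → J
J → Q
Q → K
K → C
C → H
H → L
L → O
L → P
C → N
N → G

M, D, A, E, F, I, B, J, Q, K, C, H, L, O, P, N, G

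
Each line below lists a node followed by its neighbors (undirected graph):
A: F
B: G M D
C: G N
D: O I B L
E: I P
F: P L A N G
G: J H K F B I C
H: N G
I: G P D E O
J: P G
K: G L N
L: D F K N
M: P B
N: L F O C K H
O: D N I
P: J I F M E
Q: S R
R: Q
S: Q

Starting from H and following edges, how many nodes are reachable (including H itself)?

BFS from H visits: H, N, G, L, F, O, C, K, J, B, I, D, P, A, M, E
Reachable nodes: 16 of 19 total.

16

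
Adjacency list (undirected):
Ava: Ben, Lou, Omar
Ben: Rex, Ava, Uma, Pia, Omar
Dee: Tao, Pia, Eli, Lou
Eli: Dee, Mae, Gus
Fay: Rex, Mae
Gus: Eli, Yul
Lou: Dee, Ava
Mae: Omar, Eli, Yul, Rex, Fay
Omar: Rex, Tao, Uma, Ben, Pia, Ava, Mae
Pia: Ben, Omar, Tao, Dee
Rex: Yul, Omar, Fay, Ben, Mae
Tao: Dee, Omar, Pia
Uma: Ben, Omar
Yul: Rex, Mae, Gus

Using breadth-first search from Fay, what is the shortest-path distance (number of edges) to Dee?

3

Level 0: Fay
Level 1: Mae, Rex
Level 2: Ben, Eli, Omar, Yul
Level 3: Ava, Dee, Gus, Pia, Tao, Uma
Level 4: Lou
Dee first appears at level 3.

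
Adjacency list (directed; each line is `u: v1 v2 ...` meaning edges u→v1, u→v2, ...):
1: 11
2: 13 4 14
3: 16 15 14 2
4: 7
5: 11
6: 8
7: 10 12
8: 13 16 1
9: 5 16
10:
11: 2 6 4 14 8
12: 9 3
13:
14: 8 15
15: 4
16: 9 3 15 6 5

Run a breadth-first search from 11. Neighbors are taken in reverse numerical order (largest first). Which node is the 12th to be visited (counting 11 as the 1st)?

Visit 11; enqueue 14, 8, 6, 4, 2 → queue [14, 8, 6, 4, 2]
Visit 14; enqueue 15 → queue [8, 6, 4, 2, 15]
Visit 8; enqueue 16, 13, 1 → queue [6, 4, 2, 15, 16, 13, 1]
Visit 6 → queue [4, 2, 15, 16, 13, 1]
Visit 4; enqueue 7 → queue [2, 15, 16, 13, 1, 7]
Visit 2 → queue [15, 16, 13, 1, 7]
Visit 15 → queue [16, 13, 1, 7]
Visit 16; enqueue 9, 5, 3 → queue [13, 1, 7, 9, 5, 3]
Visit 13 → queue [1, 7, 9, 5, 3]
Visit 1 → queue [7, 9, 5, 3]
Visit 7; enqueue 12, 10 → queue [9, 5, 3, 12, 10]
Visit 9 → queue [5, 3, 12, 10]
Visit 5 → queue [3, 12, 10]
Visit 3 → queue [12, 10]
Visit 12 → queue [10]
Visit 10 → queue []

Visit order: 11, 14, 8, 6, 4, 2, 15, 16, 13, 1, 7, 9, 5, 3, 12, 10

9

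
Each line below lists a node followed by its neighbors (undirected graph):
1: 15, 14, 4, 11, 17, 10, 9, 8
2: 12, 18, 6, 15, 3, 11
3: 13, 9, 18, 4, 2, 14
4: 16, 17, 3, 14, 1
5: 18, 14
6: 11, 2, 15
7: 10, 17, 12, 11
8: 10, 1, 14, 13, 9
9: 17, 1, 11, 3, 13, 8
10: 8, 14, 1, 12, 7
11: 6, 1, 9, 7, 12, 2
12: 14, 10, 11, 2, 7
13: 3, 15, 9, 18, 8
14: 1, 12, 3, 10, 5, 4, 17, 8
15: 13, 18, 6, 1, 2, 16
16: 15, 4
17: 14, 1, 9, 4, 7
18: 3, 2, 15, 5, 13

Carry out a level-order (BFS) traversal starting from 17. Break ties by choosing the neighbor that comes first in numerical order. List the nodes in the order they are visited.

Visit 17; enqueue 1, 4, 7, 9, 14 → queue [1, 4, 7, 9, 14]
Visit 1; enqueue 8, 10, 11, 15 → queue [4, 7, 9, 14, 8, 10, 11, 15]
Visit 4; enqueue 3, 16 → queue [7, 9, 14, 8, 10, 11, 15, 3, 16]
Visit 7; enqueue 12 → queue [9, 14, 8, 10, 11, 15, 3, 16, 12]
Visit 9; enqueue 13 → queue [14, 8, 10, 11, 15, 3, 16, 12, 13]
Visit 14; enqueue 5 → queue [8, 10, 11, 15, 3, 16, 12, 13, 5]
Visit 8 → queue [10, 11, 15, 3, 16, 12, 13, 5]
Visit 10 → queue [11, 15, 3, 16, 12, 13, 5]
Visit 11; enqueue 2, 6 → queue [15, 3, 16, 12, 13, 5, 2, 6]
Visit 15; enqueue 18 → queue [3, 16, 12, 13, 5, 2, 6, 18]
Visit 3 → queue [16, 12, 13, 5, 2, 6, 18]
Visit 16 → queue [12, 13, 5, 2, 6, 18]
Visit 12 → queue [13, 5, 2, 6, 18]
Visit 13 → queue [5, 2, 6, 18]
Visit 5 → queue [2, 6, 18]
Visit 2 → queue [6, 18]
Visit 6 → queue [18]
Visit 18 → queue []

17 -> 1 -> 4 -> 7 -> 9 -> 14 -> 8 -> 10 -> 11 -> 15 -> 3 -> 16 -> 12 -> 13 -> 5 -> 2 -> 6 -> 18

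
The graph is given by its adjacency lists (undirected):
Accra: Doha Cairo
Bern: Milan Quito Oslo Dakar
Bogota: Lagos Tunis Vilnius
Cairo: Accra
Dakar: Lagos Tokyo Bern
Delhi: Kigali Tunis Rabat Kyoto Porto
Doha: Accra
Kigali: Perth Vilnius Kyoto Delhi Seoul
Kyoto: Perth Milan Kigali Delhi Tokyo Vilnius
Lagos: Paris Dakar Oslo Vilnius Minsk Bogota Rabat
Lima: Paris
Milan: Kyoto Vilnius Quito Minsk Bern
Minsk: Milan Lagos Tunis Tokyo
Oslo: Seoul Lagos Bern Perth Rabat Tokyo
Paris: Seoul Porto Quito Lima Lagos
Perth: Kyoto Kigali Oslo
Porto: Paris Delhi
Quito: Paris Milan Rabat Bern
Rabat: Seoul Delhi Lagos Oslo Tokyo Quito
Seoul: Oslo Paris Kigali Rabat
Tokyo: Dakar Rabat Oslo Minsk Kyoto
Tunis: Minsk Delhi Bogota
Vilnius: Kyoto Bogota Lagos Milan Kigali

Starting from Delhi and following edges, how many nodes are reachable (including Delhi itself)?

BFS from Delhi visits: Delhi, Kigali, Kyoto, Porto, Rabat, Tunis, Perth, Seoul, Vilnius, Milan, Tokyo, Paris, Lagos, Oslo, Quito, Bogota, Minsk, Bern, Dakar, Lima
Reachable nodes: 20 of 23 total.

20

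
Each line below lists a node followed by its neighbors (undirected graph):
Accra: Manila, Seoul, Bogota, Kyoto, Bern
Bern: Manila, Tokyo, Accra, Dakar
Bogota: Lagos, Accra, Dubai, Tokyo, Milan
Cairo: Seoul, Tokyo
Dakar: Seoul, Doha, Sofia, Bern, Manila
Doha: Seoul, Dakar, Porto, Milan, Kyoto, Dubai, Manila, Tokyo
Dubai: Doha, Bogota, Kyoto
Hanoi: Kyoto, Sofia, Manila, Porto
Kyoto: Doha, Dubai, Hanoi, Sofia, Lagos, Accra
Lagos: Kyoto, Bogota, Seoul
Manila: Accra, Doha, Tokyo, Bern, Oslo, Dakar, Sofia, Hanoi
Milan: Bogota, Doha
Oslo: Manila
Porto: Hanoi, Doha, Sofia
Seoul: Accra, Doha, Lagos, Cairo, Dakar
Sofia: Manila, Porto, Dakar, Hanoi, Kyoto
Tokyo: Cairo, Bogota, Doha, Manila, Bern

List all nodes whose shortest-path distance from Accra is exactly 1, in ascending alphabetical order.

Level 0: Accra
Level 1: Bern, Bogota, Kyoto, Manila, Seoul
Level 2: Cairo, Dakar, Doha, Dubai, Hanoi, Lagos, Milan, Oslo, Sofia, Tokyo
Level 3: Porto

Bern, Bogota, Kyoto, Manila, Seoul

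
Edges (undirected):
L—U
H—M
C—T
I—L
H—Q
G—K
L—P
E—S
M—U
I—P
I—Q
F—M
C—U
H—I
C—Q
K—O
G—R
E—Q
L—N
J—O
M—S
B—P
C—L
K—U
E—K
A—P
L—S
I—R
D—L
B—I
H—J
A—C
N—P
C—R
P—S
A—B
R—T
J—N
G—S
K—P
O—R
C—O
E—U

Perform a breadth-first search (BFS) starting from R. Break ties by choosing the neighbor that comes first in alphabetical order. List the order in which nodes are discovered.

R -> C -> G -> I -> O -> T -> A -> L -> Q -> U -> K -> S -> B -> H -> P -> J -> D -> N -> E -> M -> F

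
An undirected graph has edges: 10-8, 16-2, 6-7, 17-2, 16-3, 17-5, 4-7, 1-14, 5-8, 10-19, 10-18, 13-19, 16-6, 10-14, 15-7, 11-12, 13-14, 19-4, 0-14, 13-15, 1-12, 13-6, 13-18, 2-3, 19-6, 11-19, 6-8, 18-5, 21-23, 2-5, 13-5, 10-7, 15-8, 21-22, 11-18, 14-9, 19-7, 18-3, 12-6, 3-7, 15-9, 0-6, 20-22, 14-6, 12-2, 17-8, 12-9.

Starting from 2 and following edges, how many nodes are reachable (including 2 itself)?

20

BFS from 2 visits: 2, 17, 16, 12, 5, 3, 8, 6, 11, 9, 1, 18, 13, 7, 15, 10, 19, 14, 0, 4
Reachable nodes: 20 of 24 total.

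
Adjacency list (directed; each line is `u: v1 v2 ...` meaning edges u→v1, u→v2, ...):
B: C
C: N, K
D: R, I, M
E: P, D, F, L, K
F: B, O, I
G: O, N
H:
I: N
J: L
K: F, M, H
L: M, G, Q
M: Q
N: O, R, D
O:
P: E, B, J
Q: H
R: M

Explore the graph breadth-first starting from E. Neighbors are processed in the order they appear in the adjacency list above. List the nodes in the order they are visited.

E -> P -> D -> F -> L -> K -> B -> J -> R -> I -> M -> O -> G -> Q -> H -> C -> N

Visit E; enqueue P, D, F, L, K → queue [P, D, F, L, K]
Visit P; enqueue B, J → queue [D, F, L, K, B, J]
Visit D; enqueue R, I, M → queue [F, L, K, B, J, R, I, M]
Visit F; enqueue O → queue [L, K, B, J, R, I, M, O]
Visit L; enqueue G, Q → queue [K, B, J, R, I, M, O, G, Q]
Visit K; enqueue H → queue [B, J, R, I, M, O, G, Q, H]
Visit B; enqueue C → queue [J, R, I, M, O, G, Q, H, C]
Visit J → queue [R, I, M, O, G, Q, H, C]
Visit R → queue [I, M, O, G, Q, H, C]
Visit I; enqueue N → queue [M, O, G, Q, H, C, N]
Visit M → queue [O, G, Q, H, C, N]
Visit O → queue [G, Q, H, C, N]
Visit G → queue [Q, H, C, N]
Visit Q → queue [H, C, N]
Visit H → queue [C, N]
Visit C → queue [N]
Visit N → queue []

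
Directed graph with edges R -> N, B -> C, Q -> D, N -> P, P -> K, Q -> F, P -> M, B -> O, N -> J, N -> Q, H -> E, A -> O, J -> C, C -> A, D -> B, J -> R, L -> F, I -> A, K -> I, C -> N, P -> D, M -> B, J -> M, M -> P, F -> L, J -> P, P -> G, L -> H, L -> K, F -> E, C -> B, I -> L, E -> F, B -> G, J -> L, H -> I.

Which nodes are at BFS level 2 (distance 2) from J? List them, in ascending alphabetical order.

Level 0: J
Level 1: C, L, M, P, R
Level 2: A, B, D, F, G, H, K, N
Level 3: E, I, O, Q

A, B, D, F, G, H, K, N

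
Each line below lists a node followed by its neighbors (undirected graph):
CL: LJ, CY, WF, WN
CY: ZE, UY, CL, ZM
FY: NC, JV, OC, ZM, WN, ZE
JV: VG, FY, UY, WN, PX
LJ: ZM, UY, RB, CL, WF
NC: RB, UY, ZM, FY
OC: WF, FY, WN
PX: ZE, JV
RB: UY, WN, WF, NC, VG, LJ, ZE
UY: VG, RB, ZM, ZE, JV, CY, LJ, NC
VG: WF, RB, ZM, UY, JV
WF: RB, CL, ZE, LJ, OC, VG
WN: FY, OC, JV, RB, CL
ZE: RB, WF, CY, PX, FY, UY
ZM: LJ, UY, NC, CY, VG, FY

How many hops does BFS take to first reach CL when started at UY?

2

Level 0: UY
Level 1: CY, JV, LJ, NC, RB, VG, ZE, ZM
Level 2: CL, FY, PX, WF, WN
Level 3: OC
CL first appears at level 2.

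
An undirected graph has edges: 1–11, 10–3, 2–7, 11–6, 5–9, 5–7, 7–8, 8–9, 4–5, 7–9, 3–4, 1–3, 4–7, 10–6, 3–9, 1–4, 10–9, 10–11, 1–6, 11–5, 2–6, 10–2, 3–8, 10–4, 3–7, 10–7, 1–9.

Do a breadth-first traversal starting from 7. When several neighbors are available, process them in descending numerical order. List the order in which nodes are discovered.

7, 10, 9, 8, 5, 4, 3, 2, 11, 6, 1

Visit 7; enqueue 10, 9, 8, 5, 4, 3, 2 → queue [10, 9, 8, 5, 4, 3, 2]
Visit 10; enqueue 11, 6 → queue [9, 8, 5, 4, 3, 2, 11, 6]
Visit 9; enqueue 1 → queue [8, 5, 4, 3, 2, 11, 6, 1]
Visit 8 → queue [5, 4, 3, 2, 11, 6, 1]
Visit 5 → queue [4, 3, 2, 11, 6, 1]
Visit 4 → queue [3, 2, 11, 6, 1]
Visit 3 → queue [2, 11, 6, 1]
Visit 2 → queue [11, 6, 1]
Visit 11 → queue [6, 1]
Visit 6 → queue [1]
Visit 1 → queue []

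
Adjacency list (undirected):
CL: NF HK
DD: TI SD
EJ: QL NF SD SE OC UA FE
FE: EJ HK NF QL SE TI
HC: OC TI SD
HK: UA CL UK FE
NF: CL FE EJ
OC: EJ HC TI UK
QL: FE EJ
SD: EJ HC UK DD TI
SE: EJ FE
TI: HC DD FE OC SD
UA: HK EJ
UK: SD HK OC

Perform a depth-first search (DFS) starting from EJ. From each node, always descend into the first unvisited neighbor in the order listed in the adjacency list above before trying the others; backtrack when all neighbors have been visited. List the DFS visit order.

EJ → QL → FE → HK → UA → CL → NF → UK → SD → HC → OC → TI → DD → SE

Visit EJ
EJ → QL
QL → FE
FE → HK
HK → UA
HK → CL
CL → NF
HK → UK
UK → SD
SD → HC
HC → OC
OC → TI
TI → DD
FE → SE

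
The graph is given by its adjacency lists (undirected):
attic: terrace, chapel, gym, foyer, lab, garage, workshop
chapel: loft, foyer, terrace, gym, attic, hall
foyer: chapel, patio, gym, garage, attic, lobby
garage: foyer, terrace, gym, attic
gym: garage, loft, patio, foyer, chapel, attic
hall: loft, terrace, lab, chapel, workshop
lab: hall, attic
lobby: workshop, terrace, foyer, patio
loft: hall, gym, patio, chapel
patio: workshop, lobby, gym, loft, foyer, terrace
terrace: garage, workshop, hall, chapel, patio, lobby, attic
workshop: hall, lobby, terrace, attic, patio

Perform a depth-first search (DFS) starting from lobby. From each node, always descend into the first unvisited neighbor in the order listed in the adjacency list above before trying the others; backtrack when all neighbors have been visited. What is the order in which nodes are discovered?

lobby, workshop, hall, loft, gym, garage, foyer, chapel, terrace, patio, attic, lab

Visit lobby
lobby → workshop
workshop → hall
hall → loft
loft → gym
gym → garage
garage → foyer
foyer → chapel
chapel → terrace
terrace → patio
terrace → attic
attic → lab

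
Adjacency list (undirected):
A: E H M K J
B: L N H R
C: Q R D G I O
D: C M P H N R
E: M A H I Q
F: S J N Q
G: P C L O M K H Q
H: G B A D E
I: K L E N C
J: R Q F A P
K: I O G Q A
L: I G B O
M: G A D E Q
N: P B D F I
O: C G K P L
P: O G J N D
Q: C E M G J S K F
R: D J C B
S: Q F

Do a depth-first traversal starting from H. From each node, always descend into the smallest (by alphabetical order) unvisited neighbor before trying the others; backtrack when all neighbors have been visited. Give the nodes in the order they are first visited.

H, A, E, I, C, D, M, G, K, O, L, B, N, F, J, P, Q, S, R

Visit H
H → A
A → E
E → I
I → C
C → D
D → M
M → G
G → K
K → O
O → L
L → B
B → N
N → F
F → J
J → P
J → Q
Q → S
J → R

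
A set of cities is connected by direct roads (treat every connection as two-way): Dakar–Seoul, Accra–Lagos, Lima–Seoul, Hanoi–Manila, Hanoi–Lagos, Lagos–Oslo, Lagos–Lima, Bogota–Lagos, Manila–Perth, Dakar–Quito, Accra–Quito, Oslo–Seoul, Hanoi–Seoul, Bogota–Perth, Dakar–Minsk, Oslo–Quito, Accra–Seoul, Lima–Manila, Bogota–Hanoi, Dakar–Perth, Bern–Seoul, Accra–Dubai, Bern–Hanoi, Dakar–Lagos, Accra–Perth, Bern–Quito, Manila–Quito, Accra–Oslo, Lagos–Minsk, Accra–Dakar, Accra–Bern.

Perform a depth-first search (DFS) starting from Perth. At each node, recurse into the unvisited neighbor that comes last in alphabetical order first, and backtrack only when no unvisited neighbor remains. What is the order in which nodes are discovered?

Visit Perth
Perth → Manila
Manila → Quito
Quito → Oslo
Oslo → Seoul
Seoul → Lima
Lima → Lagos
Lagos → Minsk
Minsk → Dakar
Dakar → Accra
Accra → Dubai
Accra → Bern
Bern → Hanoi
Hanoi → Bogota

Perth Manila Quito Oslo Seoul Lima Lagos Minsk Dakar Accra Dubai Bern Hanoi Bogota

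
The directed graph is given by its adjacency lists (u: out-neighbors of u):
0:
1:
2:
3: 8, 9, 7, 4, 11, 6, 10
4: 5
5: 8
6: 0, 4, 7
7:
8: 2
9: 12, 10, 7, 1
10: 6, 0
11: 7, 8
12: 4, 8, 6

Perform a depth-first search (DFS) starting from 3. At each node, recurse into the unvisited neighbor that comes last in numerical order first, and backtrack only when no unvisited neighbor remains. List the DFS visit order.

3 -> 11 -> 8 -> 2 -> 7 -> 10 -> 6 -> 4 -> 5 -> 0 -> 9 -> 12 -> 1

Visit 3
3 → 11
11 → 8
8 → 2
11 → 7
3 → 10
10 → 6
6 → 4
4 → 5
6 → 0
3 → 9
9 → 12
9 → 1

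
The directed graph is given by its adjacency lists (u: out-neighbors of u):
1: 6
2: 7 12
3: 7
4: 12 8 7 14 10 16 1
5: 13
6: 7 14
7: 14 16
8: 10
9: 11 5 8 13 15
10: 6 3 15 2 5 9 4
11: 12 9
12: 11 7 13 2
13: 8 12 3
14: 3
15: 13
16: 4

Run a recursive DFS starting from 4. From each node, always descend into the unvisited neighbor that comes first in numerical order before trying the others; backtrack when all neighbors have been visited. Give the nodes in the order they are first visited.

4, 1, 6, 7, 14, 3, 16, 8, 10, 2, 12, 11, 9, 5, 13, 15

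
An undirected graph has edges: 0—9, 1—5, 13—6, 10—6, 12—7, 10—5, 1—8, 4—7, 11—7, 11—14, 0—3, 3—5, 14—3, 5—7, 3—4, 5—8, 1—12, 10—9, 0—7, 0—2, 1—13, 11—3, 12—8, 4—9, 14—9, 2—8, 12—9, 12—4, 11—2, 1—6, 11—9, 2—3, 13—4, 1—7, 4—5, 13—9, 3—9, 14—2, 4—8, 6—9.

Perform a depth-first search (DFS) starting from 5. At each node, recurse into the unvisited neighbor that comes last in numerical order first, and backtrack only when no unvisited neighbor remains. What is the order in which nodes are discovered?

5, 10, 9, 14, 11, 7, 12, 8, 4, 13, 6, 1, 3, 2, 0

Visit 5
5 → 10
10 → 9
9 → 14
14 → 11
11 → 7
7 → 12
12 → 8
8 → 4
4 → 13
13 → 6
6 → 1
4 → 3
3 → 2
2 → 0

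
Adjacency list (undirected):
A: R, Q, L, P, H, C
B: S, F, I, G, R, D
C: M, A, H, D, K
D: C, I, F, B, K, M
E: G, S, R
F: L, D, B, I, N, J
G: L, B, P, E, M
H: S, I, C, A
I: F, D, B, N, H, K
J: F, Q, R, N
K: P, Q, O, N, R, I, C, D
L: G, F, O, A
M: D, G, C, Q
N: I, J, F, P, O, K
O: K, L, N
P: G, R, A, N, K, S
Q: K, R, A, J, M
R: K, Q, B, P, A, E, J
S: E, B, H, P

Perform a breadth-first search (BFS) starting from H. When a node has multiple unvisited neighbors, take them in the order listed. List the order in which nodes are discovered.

H, S, I, C, A, E, B, P, F, D, N, K, M, R, Q, L, G, J, O

Visit H; enqueue S, I, C, A → queue [S, I, C, A]
Visit S; enqueue E, B, P → queue [I, C, A, E, B, P]
Visit I; enqueue F, D, N, K → queue [C, A, E, B, P, F, D, N, K]
Visit C; enqueue M → queue [A, E, B, P, F, D, N, K, M]
Visit A; enqueue R, Q, L → queue [E, B, P, F, D, N, K, M, R, Q, L]
Visit E; enqueue G → queue [B, P, F, D, N, K, M, R, Q, L, G]
Visit B → queue [P, F, D, N, K, M, R, Q, L, G]
Visit P → queue [F, D, N, K, M, R, Q, L, G]
Visit F; enqueue J → queue [D, N, K, M, R, Q, L, G, J]
Visit D → queue [N, K, M, R, Q, L, G, J]
Visit N; enqueue O → queue [K, M, R, Q, L, G, J, O]
Visit K → queue [M, R, Q, L, G, J, O]
Visit M → queue [R, Q, L, G, J, O]
Visit R → queue [Q, L, G, J, O]
Visit Q → queue [L, G, J, O]
Visit L → queue [G, J, O]
Visit G → queue [J, O]
Visit J → queue [O]
Visit O → queue []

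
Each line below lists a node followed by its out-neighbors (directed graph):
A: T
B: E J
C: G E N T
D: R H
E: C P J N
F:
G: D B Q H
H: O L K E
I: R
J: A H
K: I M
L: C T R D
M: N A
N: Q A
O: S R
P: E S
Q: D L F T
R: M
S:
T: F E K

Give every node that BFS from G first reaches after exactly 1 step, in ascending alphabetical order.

B, D, H, Q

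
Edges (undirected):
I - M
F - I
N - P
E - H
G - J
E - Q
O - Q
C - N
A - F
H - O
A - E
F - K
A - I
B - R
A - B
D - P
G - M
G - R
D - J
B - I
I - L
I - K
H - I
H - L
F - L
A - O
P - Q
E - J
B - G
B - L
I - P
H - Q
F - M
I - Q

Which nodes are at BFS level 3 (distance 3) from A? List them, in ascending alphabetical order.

D, N

Level 0: A
Level 1: B, E, F, I, O
Level 2: G, H, J, K, L, M, P, Q, R
Level 3: D, N
Level 4: C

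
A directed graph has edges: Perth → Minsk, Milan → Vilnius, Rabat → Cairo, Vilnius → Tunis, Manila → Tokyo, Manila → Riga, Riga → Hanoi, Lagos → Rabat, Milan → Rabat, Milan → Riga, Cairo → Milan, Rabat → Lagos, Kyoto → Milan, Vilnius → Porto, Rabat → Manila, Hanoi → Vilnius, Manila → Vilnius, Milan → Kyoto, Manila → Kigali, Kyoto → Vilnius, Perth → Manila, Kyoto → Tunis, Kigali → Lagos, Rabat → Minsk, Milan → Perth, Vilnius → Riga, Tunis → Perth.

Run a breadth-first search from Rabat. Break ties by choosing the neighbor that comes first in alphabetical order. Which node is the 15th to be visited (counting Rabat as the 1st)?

Tunis

Visit Rabat; enqueue Cairo, Lagos, Manila, Minsk → queue [Cairo, Lagos, Manila, Minsk]
Visit Cairo; enqueue Milan → queue [Lagos, Manila, Minsk, Milan]
Visit Lagos → queue [Manila, Minsk, Milan]
Visit Manila; enqueue Kigali, Riga, Tokyo, Vilnius → queue [Minsk, Milan, Kigali, Riga, Tokyo, Vilnius]
Visit Minsk → queue [Milan, Kigali, Riga, Tokyo, Vilnius]
Visit Milan; enqueue Kyoto, Perth → queue [Kigali, Riga, Tokyo, Vilnius, Kyoto, Perth]
Visit Kigali → queue [Riga, Tokyo, Vilnius, Kyoto, Perth]
Visit Riga; enqueue Hanoi → queue [Tokyo, Vilnius, Kyoto, Perth, Hanoi]
Visit Tokyo → queue [Vilnius, Kyoto, Perth, Hanoi]
Visit Vilnius; enqueue Porto, Tunis → queue [Kyoto, Perth, Hanoi, Porto, Tunis]
Visit Kyoto → queue [Perth, Hanoi, Porto, Tunis]
Visit Perth → queue [Hanoi, Porto, Tunis]
Visit Hanoi → queue [Porto, Tunis]
Visit Porto → queue [Tunis]
Visit Tunis → queue []

Visit order: Rabat, Cairo, Lagos, Manila, Minsk, Milan, Kigali, Riga, Tokyo, Vilnius, Kyoto, Perth, Hanoi, Porto, Tunis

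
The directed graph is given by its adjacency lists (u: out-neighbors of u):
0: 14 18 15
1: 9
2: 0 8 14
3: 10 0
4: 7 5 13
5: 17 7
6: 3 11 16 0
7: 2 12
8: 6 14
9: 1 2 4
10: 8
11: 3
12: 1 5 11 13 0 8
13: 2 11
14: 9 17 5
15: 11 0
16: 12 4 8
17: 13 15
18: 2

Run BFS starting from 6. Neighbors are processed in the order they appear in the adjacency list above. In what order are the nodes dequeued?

6 -> 3 -> 11 -> 16 -> 0 -> 10 -> 12 -> 4 -> 8 -> 14 -> 18 -> 15 -> 1 -> 5 -> 13 -> 7 -> 9 -> 17 -> 2

Visit 6; enqueue 3, 11, 16, 0 → queue [3, 11, 16, 0]
Visit 3; enqueue 10 → queue [11, 16, 0, 10]
Visit 11 → queue [16, 0, 10]
Visit 16; enqueue 12, 4, 8 → queue [0, 10, 12, 4, 8]
Visit 0; enqueue 14, 18, 15 → queue [10, 12, 4, 8, 14, 18, 15]
Visit 10 → queue [12, 4, 8, 14, 18, 15]
Visit 12; enqueue 1, 5, 13 → queue [4, 8, 14, 18, 15, 1, 5, 13]
Visit 4; enqueue 7 → queue [8, 14, 18, 15, 1, 5, 13, 7]
Visit 8 → queue [14, 18, 15, 1, 5, 13, 7]
Visit 14; enqueue 9, 17 → queue [18, 15, 1, 5, 13, 7, 9, 17]
Visit 18; enqueue 2 → queue [15, 1, 5, 13, 7, 9, 17, 2]
Visit 15 → queue [1, 5, 13, 7, 9, 17, 2]
Visit 1 → queue [5, 13, 7, 9, 17, 2]
Visit 5 → queue [13, 7, 9, 17, 2]
Visit 13 → queue [7, 9, 17, 2]
Visit 7 → queue [9, 17, 2]
Visit 9 → queue [17, 2]
Visit 17 → queue [2]
Visit 2 → queue []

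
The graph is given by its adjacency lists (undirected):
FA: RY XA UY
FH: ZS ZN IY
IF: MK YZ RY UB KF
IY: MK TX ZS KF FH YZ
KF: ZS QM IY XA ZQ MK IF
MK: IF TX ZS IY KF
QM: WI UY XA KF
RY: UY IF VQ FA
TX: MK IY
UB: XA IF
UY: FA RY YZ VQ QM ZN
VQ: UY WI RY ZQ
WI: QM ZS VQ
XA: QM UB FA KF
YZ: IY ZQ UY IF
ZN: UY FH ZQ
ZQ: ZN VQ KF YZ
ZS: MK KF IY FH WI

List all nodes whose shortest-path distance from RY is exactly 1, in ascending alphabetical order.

Level 0: RY
Level 1: FA, IF, UY, VQ
Level 2: KF, MK, QM, UB, WI, XA, YZ, ZN, ZQ
Level 3: FH, IY, TX, ZS

FA, IF, UY, VQ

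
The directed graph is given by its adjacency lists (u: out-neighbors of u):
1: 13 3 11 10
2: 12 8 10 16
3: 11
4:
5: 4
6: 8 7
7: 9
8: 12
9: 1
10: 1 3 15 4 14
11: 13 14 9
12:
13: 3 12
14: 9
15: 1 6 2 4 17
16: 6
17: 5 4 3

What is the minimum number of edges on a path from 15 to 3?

2

Level 0: 15
Level 1: 1, 2, 4, 6, 17
Level 2: 3, 5, 7, 8, 10, 11, 12, 13, 16
Level 3: 9, 14
3 first appears at level 2.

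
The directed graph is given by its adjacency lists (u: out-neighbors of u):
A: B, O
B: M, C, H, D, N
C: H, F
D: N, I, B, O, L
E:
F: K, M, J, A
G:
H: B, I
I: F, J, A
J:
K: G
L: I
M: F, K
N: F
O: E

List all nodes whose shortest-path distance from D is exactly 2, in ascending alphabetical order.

A, C, E, F, H, J, M

Level 0: D
Level 1: B, I, L, N, O
Level 2: A, C, E, F, H, J, M
Level 3: K
Level 4: G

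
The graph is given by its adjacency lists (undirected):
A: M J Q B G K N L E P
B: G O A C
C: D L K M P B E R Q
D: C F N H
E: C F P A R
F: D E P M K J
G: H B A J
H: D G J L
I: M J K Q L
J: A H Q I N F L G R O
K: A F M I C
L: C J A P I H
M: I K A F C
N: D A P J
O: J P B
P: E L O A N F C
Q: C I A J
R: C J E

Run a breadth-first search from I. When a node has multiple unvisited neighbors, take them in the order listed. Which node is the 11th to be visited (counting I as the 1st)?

Visit I; enqueue M, J, K, Q, L → queue [M, J, K, Q, L]
Visit M; enqueue A, F, C → queue [J, K, Q, L, A, F, C]
Visit J; enqueue H, N, G, R, O → queue [K, Q, L, A, F, C, H, N, G, R, O]
Visit K → queue [Q, L, A, F, C, H, N, G, R, O]
Visit Q → queue [L, A, F, C, H, N, G, R, O]
Visit L; enqueue P → queue [A, F, C, H, N, G, R, O, P]
Visit A; enqueue B, E → queue [F, C, H, N, G, R, O, P, B, E]
Visit F; enqueue D → queue [C, H, N, G, R, O, P, B, E, D]
Visit C → queue [H, N, G, R, O, P, B, E, D]
Visit H → queue [N, G, R, O, P, B, E, D]
Visit N → queue [G, R, O, P, B, E, D]
Visit G → queue [R, O, P, B, E, D]
Visit R → queue [O, P, B, E, D]
Visit O → queue [P, B, E, D]
Visit P → queue [B, E, D]
Visit B → queue [E, D]
Visit E → queue [D]
Visit D → queue []

Visit order: I, M, J, K, Q, L, A, F, C, H, N, G, R, O, P, B, E, D

N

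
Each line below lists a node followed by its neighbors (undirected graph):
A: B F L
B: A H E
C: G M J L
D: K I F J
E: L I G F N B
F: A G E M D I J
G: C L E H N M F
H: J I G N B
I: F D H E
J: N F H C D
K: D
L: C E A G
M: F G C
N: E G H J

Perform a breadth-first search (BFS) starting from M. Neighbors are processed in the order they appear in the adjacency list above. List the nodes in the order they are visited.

M F G C A E D I J L H N B K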